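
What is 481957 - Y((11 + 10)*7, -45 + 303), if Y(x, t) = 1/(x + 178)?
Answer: 156636024/325 ≈ 4.8196e+5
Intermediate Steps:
Y(x, t) = 1/(178 + x)
481957 - Y((11 + 10)*7, -45 + 303) = 481957 - 1/(178 + (11 + 10)*7) = 481957 - 1/(178 + 21*7) = 481957 - 1/(178 + 147) = 481957 - 1/325 = 156636024/325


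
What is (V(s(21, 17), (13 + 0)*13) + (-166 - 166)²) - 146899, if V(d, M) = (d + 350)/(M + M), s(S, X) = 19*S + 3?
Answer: -6197699/169 ≈ -36673.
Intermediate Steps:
s(S, X) = 3 + 19*S
V(d, M) = (350 + d)/(2*M) (V(d, M) = (350 + d)/((2*M)) = (350 + d)*(1/(2*M)) = (350 + d)/(2*M))
(V(s(21, 17), (13 + 0)*13) + (-166 - 166)²) - 146899 = ((350 + (3 + 19*21))/(2*(((13 + 0)*13))) + (-166 - 166)²) - 146899 = ((350 + (3 + 399))/(2*((13*13))) + (-332)²) - 146899 = ((½)*(350 + 402)/169 + 110224) - 146899 = ((½)*(1/169)*752 + 110224) - 146899 = (376/169 + 110224) - 146899 = 18628232/169 - 146899 = -6197699/169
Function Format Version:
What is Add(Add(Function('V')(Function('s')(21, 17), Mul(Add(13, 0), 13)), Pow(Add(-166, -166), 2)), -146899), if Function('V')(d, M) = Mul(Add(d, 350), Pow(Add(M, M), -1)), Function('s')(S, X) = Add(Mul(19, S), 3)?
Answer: Rational(-6197699, 169) ≈ -36673.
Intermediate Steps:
Function('s')(S, X) = Add(3, Mul(19, S))
Function('V')(d, M) = Mul(Rational(1, 2), Pow(M, -1), Add(350, d)) (Function('V')(d, M) = Mul(Add(350, d), Pow(Mul(2, M), -1)) = Mul(Add(350, d), Mul(Rational(1, 2), Pow(M, -1))) = Mul(Rational(1, 2), Pow(M, -1), Add(350, d)))
Add(Add(Function('V')(Function('s')(21, 17), Mul(Add(13, 0), 13)), Pow(Add(-166, -166), 2)), -146899) = Add(Add(Mul(Rational(1, 2), Pow(Mul(Add(13, 0), 13), -1), Add(350, Add(3, Mul(19, 21)))), Pow(Add(-166, -166), 2)), -146899) = Add(Add(Mul(Rational(1, 2), Pow(Mul(13, 13), -1), Add(350, Add(3, 399))), Pow(-332, 2)), -146899) = Add(Add(Mul(Rational(1, 2), Pow(169, -1), Add(350, 402)), 110224), -146899) = Add(Add(Mul(Rational(1, 2), Rational(1, 169), 752), 110224), -146899) = Add(Add(Rational(376, 169), 110224), -146899) = Add(Rational(18628232, 169), -146899) = Rational(-6197699, 169)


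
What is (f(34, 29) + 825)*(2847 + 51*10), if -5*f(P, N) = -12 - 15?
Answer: 13938264/5 ≈ 2.7877e+6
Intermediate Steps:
f(P, N) = 27/5 (f(P, N) = -(-12 - 15)/5 = -⅕*(-27) = 27/5)
(f(34, 29) + 825)*(2847 + 51*10) = (27/5 + 825)*(2847 + 51*10) = 4152*(2847 + 510)/5 = (4152/5)*3357 = 13938264/5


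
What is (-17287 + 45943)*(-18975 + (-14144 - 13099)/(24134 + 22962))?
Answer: -3201139705626/5887 ≈ -5.4376e+8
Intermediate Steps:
(-17287 + 45943)*(-18975 + (-14144 - 13099)/(24134 + 22962)) = 28656*(-18975 - 27243/47096) = 28656*(-893673843/47096) = -3201139705626/5887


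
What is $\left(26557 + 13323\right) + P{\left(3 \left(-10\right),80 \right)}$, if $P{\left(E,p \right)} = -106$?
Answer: $39774$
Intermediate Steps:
$\left(26557 + 13323\right) + P{\left(3 \left(-10\right),80 \right)} = \left(26557 + 13323\right) - 106 = 39880 - 106 = 39774$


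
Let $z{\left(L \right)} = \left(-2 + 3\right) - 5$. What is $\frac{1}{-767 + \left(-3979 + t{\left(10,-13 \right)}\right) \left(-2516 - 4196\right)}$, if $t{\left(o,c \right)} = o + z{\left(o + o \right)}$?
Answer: $\frac{1}{26666009} \approx 3.7501 \cdot 10^{-8}$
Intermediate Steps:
$z{\left(L \right)} = -4$ ($z{\left(L \right)} = 1 - 5 = -4$)
$t{\left(o,c \right)} = -4 + o$ ($t{\left(o,c \right)} = o - 4 = -4 + o$)
$\frac{1}{-767 + \left(-3979 + t{\left(10,-13 \right)}\right) \left(-2516 - 4196\right)} = \frac{1}{-767 + \left(-3979 + \left(-4 + 10\right)\right) \left(-2516 - 4196\right)} = \frac{1}{-767 + \left(-3979 + 6\right) \left(-6712\right)} = \frac{1}{-767 - -26666776} = \frac{1}{-767 + 26666776} = \frac{1}{26666009}$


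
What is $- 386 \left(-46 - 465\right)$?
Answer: $197246$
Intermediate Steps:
$- 386 \left(-46 - 465\right) = \left(-386\right) \left(-511\right) = 197246$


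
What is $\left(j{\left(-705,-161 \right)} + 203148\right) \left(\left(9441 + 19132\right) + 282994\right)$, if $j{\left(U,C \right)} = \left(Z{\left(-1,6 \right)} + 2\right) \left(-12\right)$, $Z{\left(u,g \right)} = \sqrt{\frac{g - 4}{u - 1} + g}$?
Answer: $63286735308 - 3738804 \sqrt{5} \approx 6.3278 \cdot 10^{10}$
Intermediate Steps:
$Z{\left(u,g \right)} = \sqrt{g + \frac{-4 + g}{-1 + u}}$ ($Z{\left(u,g \right)} = \sqrt{\frac{-4 + g}{-1 + u} + g} = \sqrt{g + \frac{-4 + g}{-1 + u}}$)
$j{\left(U,C \right)} = -24 - 12 \sqrt{5}$ ($j{\left(U,C \right)} = \left(\sqrt{\frac{-4 + 6 \left(-1\right)}{-1 - 1}} + 2\right) \left(-12\right) = \left(\sqrt{\frac{-4 - 6}{-2}} + 2\right) \left(-12\right) = \left(\sqrt{\left(- \frac{1}{2}\right) \left(-10\right)} + 2\right) \left(-12\right) = \left(\sqrt{5} + 2\right) \left(-12\right) = \left(2 + \sqrt{5}\right) \left(-12\right) = -24 - 12 \sqrt{5}$)
$\left(j{\left(-705,-161 \right)} + 203148\right) \left(\left(9441 + 19132\right) + 282994\right) = \left(\left(-24 - 12 \sqrt{5}\right) + 203148\right) \left(\left(9441 + 19132\right) + 282994\right) = \left(203124 - 12 \sqrt{5}\right) \left(28573 + 282994\right) = \left(203124 - 12 \sqrt{5}\right) 311567 = 63286735308 - 3738804 \sqrt{5}$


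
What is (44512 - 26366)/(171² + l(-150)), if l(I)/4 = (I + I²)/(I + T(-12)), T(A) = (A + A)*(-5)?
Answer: 18146/26261 ≈ 0.69099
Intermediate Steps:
T(A) = -10*A (T(A) = (2*A)*(-5) = -10*A)
l(I) = 4*(I + I²)/(120 + I) (l(I) = 4*((I + I²)/(I - 10*(-12))) = 4*((I + I²)/(I + 120)) = 4*((I + I²)/(120 + I)) = 4*(I + I²)/(120 + I))
(44512 - 26366)/(171² + l(-150)) = (44512 - 26366)/(171² + 4*(-150)*(1 - 150)/(120 - 150)) = 18146/(29241 + 4*(-150)*(-149)/(-30)) = 18146/(29241 + 4*(-150)*(-1/30)*(-149)) = 18146/(29241 - 2980) = 18146/26261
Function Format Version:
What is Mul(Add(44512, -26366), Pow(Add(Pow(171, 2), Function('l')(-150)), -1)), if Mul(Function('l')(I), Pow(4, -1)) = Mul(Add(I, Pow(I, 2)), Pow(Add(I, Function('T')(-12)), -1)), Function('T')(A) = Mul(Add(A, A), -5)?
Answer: Rational(18146, 26261) ≈ 0.69099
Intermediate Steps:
Function('T')(A) = Mul(-10, A) (Function('T')(A) = Mul(Mul(2, A), -5) = Mul(-10, A))
Function('l')(I) = Mul(4, Pow(Add(120, I), -1), Add(I, Pow(I, 2))) (Function('l')(I) = Mul(4, Mul(Add(I, Pow(I, 2)), Pow(Add(I, Mul(-10, -12)), -1))) = Mul(4, Mul(Add(I, Pow(I, 2)), Pow(Add(I, 120), -1))) = Mul(4, Mul(Add(I, Pow(I, 2)), Pow(Add(120, I), -1))) = Mul(4, Mul(Pow(Add(120, I), -1), Add(I, Pow(I, 2)))) = Mul(4, Pow(Add(120, I), -1), Add(I, Pow(I, 2))))
Mul(Add(44512, -26366), Pow(Add(Pow(171, 2), Function('l')(-150)), -1)) = Mul(Add(44512, -26366), Pow(Add(Pow(171, 2), Mul(4, -150, Pow(Add(120, -150), -1), Add(1, -150))), -1)) = Mul(18146, Pow(Add(29241, Mul(4, -150, Pow(-30, -1), -149)), -1)) = Mul(18146, Pow(Add(29241, Mul(4, -150, Rational(-1, 30), -149)), -1)) = Mul(18146, Pow(Add(29241, -2980), -1)) = Mul(18146, Pow(26261, -1)) = Mul(18146, Rational(1, 26261)) = Rational(18146, 26261)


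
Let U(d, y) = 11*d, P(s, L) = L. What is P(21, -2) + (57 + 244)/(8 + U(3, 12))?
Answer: 219/41 ≈ 5.3415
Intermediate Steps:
P(21, -2) + (57 + 244)/(8 + U(3, 12)) = -2 + (57 + 244)/(8 + 11*3) = -2 + 301/(8 + 33) = -2 + 301/41 = 219/41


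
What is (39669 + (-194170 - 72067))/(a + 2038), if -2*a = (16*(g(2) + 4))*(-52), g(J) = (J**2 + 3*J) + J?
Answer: -113284/4347 ≈ -26.060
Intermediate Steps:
g(J) = J**2 + 4*J
a = 6656 (a = -16*(2*(4 + 2) + 4)*(-52)/2 = -16*(2*6 + 4)*(-52)/2 = -16*(12 + 4)*(-52)/2 = -16*16*(-52)/2 = -128*(-52) = -1/2*(-13312) = 6656)
(39669 + (-194170 - 72067))/(a + 2038) = (39669 + (-194170 - 72067))/(6656 + 2038) = (39669 - 266237)/8694 = -226568*1/8694 = -113284/4347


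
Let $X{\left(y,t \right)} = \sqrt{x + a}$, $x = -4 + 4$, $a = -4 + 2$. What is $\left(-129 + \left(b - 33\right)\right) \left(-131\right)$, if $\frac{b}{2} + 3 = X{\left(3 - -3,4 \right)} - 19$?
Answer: $26986 - 262 i \sqrt{2} \approx 26986.0 - 370.52 i$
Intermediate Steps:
$a = -2$
$x = 0$
$X{\left(y,t \right)} = i \sqrt{2}$ ($X{\left(y,t \right)} = \sqrt{0 - 2} = \sqrt{-2} = i \sqrt{2}$)
$b = -44 + 2 i \sqrt{2}$ ($b = -6 + 2 \left(i \sqrt{2} - 19\right) = -6 + 2 \left(-19 + i \sqrt{2}\right) = -6 - \left(38 - 2 i \sqrt{2}\right) = -44 + 2 i \sqrt{2} \approx -44.0 + 2.8284 i$)
$\left(-129 + \left(b - 33\right)\right) \left(-131\right) = \left(-129 - \left(77 - 2 i \sqrt{2}\right)\right) \left(-131\right) = \left(-206 + 2 i \sqrt{2}\right) \left(-131\right) = 26986 - 262 i \sqrt{2}$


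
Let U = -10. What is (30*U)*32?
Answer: -9600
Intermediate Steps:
(30*U)*32 = (30*(-10))*32 = -300*32 = -9600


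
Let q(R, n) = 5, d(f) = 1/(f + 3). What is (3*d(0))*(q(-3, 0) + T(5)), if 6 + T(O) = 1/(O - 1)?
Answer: -¾ ≈ -0.75000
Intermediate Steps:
d(f) = 1/(3 + f)
T(O) = -6 + 1/(-1 + O) (T(O) = -6 + 1/(O - 1) = -6 + 1/(-1 + O))
(3*d(0))*(q(-3, 0) + T(5)) = (3/(3 + 0))*(5 + (7 - 6*5)/(-1 + 5)) = (3/3)*(5 + (7 - 30)/4) = (3*(⅓))*(5 + (¼)*(-23)) = 1*(5 - 23/4) = 1*(-¾) = -¾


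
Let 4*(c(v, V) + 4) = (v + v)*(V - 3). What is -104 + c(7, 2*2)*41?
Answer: -249/2 ≈ -124.50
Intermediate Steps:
c(v, V) = -4 + v*(-3 + V)/2 (c(v, V) = -4 + ((v + v)*(V - 3))/4 = -4 + ((2*v)*(-3 + V))/4 = -4 + (2*v*(-3 + V))/4 = -4 + v*(-3 + V)/2)
-104 + c(7, 2*2)*41 = -104 + (-4 - 3/2*7 + (1/2)*(2*2)*7)*41 = -104 + (-4 - 21/2 + (1/2)*4*7)*41 = -104 + (-4 - 21/2 + 14)*41 = -104 - 1/2*41 = -104 - 41/2 = -249/2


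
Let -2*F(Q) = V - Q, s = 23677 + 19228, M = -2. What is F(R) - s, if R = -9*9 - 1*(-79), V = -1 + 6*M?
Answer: -85799/2 ≈ -42900.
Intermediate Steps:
s = 42905
V = -13 (V = -1 + 6*(-2) = -1 - 12 = -13)
R = -2 (R = -81 + 79 = -2)
F(Q) = 13/2 + Q/2 (F(Q) = -(-13 - Q)/2 = 13/2 + Q/2)
F(R) - s = (13/2 + (½)*(-2)) - 1*42905 = (13/2 - 1) - 42905 = 11/2 - 42905 = -85799/2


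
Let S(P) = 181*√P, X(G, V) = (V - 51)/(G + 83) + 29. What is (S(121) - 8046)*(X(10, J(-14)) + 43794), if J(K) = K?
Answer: -24676995070/93 ≈ -2.6534e+8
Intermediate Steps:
X(G, V) = 29 + (-51 + V)/(83 + G) (X(G, V) = (-51 + V)/(83 + G) + 29 = 29 + (-51 + V)/(83 + G))
(S(121) - 8046)*(X(10, J(-14)) + 43794) = (181*√121 - 8046)*((2356 - 14 + 29*10)/(83 + 10) + 43794) = (181*11 - 8046)*((2356 - 14 + 290)/93 + 43794) = (1991 - 8046)*((1/93)*2632 + 43794) = -6055*(2632/93 + 43794) = -6055*4075474/93 = -24676995070/93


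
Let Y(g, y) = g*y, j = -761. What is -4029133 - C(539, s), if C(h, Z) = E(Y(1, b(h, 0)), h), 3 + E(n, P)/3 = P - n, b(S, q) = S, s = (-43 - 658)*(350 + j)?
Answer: -4029124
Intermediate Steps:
s = 288111 (s = (-43 - 658)*(350 - 761) = -701*(-411) = 288111)
E(n, P) = -9 - 3*n + 3*P (E(n, P) = -9 + 3*(P - n) = -9 + (-3*n + 3*P) = -9 - 3*n + 3*P)
C(h, Z) = -9 (C(h, Z) = -9 - 3*h + 3*h = -9)
-4029133 - C(539, s) = -4029133 - 1*(-9) = -4029133 + 9 = -4029124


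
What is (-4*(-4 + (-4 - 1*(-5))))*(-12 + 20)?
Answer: 96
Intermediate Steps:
(-4*(-4 + (-4 - 1*(-5))))*(-12 + 20) = -4*(-4 + (-4 + 5))*8 = -4*(-4 + 1)*8 = -4*(-3)*8 = 12*8 = 96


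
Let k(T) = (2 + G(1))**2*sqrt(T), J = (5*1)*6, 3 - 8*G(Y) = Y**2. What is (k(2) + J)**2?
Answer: 121761/128 + 1215*sqrt(2)/4 ≈ 1380.8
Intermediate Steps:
G(Y) = 3/8 - Y**2/8
J = 30 (J = 5*6 = 30)
k(T) = 81*sqrt(T)/16 (k(T) = (2 + (3/8 - 1/8*1**2))**2*sqrt(T) = (2 + (3/8 - 1/8*1))**2*sqrt(T) = (2 + (3/8 - 1/8))**2*sqrt(T) = (2 + 1/4)**2*sqrt(T) = (9/4)**2*sqrt(T) = 81*sqrt(T)/16)
(k(2) + J)**2 = (81*sqrt(2)/16 + 30)**2 = (30 + 81*sqrt(2)/16)**2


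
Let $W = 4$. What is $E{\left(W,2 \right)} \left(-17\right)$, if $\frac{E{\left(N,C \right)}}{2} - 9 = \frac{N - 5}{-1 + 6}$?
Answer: $- \frac{1496}{5} \approx -299.2$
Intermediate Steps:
$E{\left(N,C \right)} = 16 + \frac{2 N}{5}$ ($E{\left(N,C \right)} = 18 + 2 \frac{N - 5}{-1 + 6} = 18 + 2 \frac{-5 + N}{5} = 18 + 2 \left(-5 + N\right) \frac{1}{5} = 18 + 2 \left(-1 + \frac{N}{5}\right) = 18 + \left(-2 + \frac{2 N}{5}\right) = 16 + \frac{2 N}{5}$)
$E{\left(W,2 \right)} \left(-17\right) = \left(16 + \frac{2}{5} \cdot 4\right) \left(-17\right) = \left(16 + \frac{8}{5}\right) \left(-17\right) = \frac{88}{5} \left(-17\right) = - \frac{1496}{5}$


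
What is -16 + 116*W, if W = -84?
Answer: -9760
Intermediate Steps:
-16 + 116*W = -16 + 116*(-84) = -16 - 9744 = -9760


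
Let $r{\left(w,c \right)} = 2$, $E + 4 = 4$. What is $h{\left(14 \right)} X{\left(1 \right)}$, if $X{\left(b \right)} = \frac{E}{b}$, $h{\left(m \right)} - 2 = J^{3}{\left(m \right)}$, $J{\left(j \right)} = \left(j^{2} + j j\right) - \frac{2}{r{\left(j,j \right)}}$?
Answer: $0$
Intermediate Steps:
$E = 0$ ($E = -4 + 4 = 0$)
$J{\left(j \right)} = -1 + 2 j^{2}$ ($J{\left(j \right)} = \left(j^{2} + j j\right) - \frac{2}{2} = \left(j^{2} + j^{2}\right) - 1 = 2 j^{2} - 1 = -1 + 2 j^{2}$)
$h{\left(m \right)} = 2 + \left(-1 + 2 m^{2}\right)^{3}$
$X{\left(b \right)} = 0$ ($X{\left(b \right)} = \frac{0}{b} = 0$)
$h{\left(14 \right)} X{\left(1 \right)} = \left(2 + \left(-1 + 2 \cdot 14^{2}\right)^{3}\right) 0 = \left(2 + \left(-1 + 2 \cdot 196\right)^{3}\right) 0 = \left(2 + \left(-1 + 392\right)^{3}\right) 0 = \left(2 + 391^{3}\right) 0 = \left(2 + 59776471\right) 0 = 59776473 \cdot 0 = 0$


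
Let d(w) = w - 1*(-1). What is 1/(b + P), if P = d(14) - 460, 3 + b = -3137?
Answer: -1/3585 ≈ -0.00027894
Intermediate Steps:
d(w) = 1 + w (d(w) = w + 1 = 1 + w)
b = -3140 (b = -3 - 3137 = -3140)
P = -445 (P = (1 + 14) - 460 = 15 - 460 = -445)
1/(b + P) = 1/(-3140 - 445) = 1/(-3585) = -1/3585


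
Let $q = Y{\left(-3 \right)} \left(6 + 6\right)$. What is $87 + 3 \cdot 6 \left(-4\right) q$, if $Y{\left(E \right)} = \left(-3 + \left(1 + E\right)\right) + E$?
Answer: $6999$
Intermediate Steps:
$Y{\left(E \right)} = -2 + 2 E$ ($Y{\left(E \right)} = \left(-2 + E\right) + E = -2 + 2 E$)
$q = -96$ ($q = \left(-2 + 2 \left(-3\right)\right) \left(6 + 6\right) = \left(-2 - 6\right) 12 = \left(-8\right) 12 = -96$)
$87 + 3 \cdot 6 \left(-4\right) q = 87 + 3 \cdot 6 \left(-4\right) \left(-96\right) = 87 + 18 \left(-4\right) \left(-96\right) = 87 - -6912 = 87 + 6912 = 6999$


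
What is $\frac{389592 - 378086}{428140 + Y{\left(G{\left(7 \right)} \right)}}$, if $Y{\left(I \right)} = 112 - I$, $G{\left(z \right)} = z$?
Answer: $\frac{11506}{428245} \approx 0.026868$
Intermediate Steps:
$\frac{389592 - 378086}{428140 + Y{\left(G{\left(7 \right)} \right)}} = \frac{389592 - 378086}{428140 + \left(112 - 7\right)} = \frac{11506}{428140 + \left(112 - 7\right)} = \frac{11506}{428140 + 105} = \frac{11506}{428245}$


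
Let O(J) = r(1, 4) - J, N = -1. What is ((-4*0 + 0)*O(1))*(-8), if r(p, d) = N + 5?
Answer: 0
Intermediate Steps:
r(p, d) = 4 (r(p, d) = -1 + 5 = 4)
O(J) = 4 - J
((-4*0 + 0)*O(1))*(-8) = ((-4*0 + 0)*(4 - 1*1))*(-8) = ((0 + 0)*(4 - 1))*(-8) = (0*3)*(-8) = 0*(-8) = 0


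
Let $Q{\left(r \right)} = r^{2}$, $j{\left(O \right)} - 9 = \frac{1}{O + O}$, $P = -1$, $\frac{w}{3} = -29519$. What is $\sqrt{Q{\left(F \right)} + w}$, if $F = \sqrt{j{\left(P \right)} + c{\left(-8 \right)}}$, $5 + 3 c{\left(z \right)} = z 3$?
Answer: $\frac{i \sqrt{3188094}}{6} \approx 297.59 i$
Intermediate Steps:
$w = -88557$ ($w = 3 \left(-29519\right) = -88557$)
$c{\left(z \right)} = - \frac{5}{3} + z$ ($c{\left(z \right)} = - \frac{5}{3} + \frac{z 3}{3} = - \frac{5}{3} + \frac{3 z}{3} = - \frac{5}{3} + z$)
$j{\left(O \right)} = 9 + \frac{1}{2 O}$ ($j{\left(O \right)} = 9 + \frac{1}{O + O} = 9 + \frac{1}{2 O}$)
$F = \frac{i \sqrt{42}}{6}$ ($F = \sqrt{\left(9 + \frac{1}{2 \left(-1\right)}\right) - \frac{29}{3}} = \sqrt{\left(9 + \frac{1}{2} \left(-1\right)\right) - \frac{29}{3}} = \sqrt{\left(9 - \frac{1}{2}\right) - \frac{29}{3}} = \sqrt{\frac{17}{2} - \frac{29}{3}} = \sqrt{- \frac{7}{6}} = \frac{i \sqrt{42}}{6} \approx 1.0801 i$)
$\sqrt{Q{\left(F \right)} + w} = \sqrt{\left(\frac{i \sqrt{42}}{6}\right)^{2} - 88557} = \sqrt{- \frac{7}{6} - 88557} = \sqrt{- \frac{531349}{6}} = \frac{i \sqrt{3188094}}{6}$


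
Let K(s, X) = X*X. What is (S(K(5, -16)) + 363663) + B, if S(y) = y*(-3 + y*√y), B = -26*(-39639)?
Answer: 2442085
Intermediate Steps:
K(s, X) = X²
B = 1030614
S(y) = y*(-3 + y^(3/2))
(S(K(5, -16)) + 363663) + B = ((((-16)²)^(5/2) - 3*(-16)²) + 363663) + 1030614 = ((256^(5/2) - 3*256) + 363663) + 1030614 = ((1048576 - 768) + 363663) + 1030614 = (1047808 + 363663) + 1030614 = 1411471 + 1030614 = 2442085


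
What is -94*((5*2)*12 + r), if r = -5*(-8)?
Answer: -15040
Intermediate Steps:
r = 40
-94*((5*2)*12 + r) = -94*((5*2)*12 + 40) = -94*(10*12 + 40) = -94*(120 + 40) = -94*160 = -15040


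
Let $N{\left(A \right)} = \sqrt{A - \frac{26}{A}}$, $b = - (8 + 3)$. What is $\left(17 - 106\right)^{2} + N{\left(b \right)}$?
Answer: $7921 + \frac{i \sqrt{1045}}{11} \approx 7921.0 + 2.9388 i$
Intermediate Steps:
$b = -11$ ($b = \left(-1\right) 11 = -11$)
$\left(17 - 106\right)^{2} + N{\left(b \right)} = \left(17 - 106\right)^{2} + \sqrt{-11 - \frac{26}{-11}} = \left(-89\right)^{2} + \sqrt{-11 - - \frac{26}{11}} = 7921 + \sqrt{-11 + \frac{26}{11}} = 7921 + \sqrt{- \frac{95}{11}} = 7921 + \frac{i \sqrt{1045}}{11}$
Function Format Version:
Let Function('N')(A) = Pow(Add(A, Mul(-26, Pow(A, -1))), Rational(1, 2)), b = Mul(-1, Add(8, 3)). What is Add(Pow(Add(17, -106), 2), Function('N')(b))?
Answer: Add(7921, Mul(Rational(1, 11), I, Pow(1045, Rational(1, 2)))) ≈ Add(7921.0, Mul(2.9388, I))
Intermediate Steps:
b = -11 (b = Mul(-1, 11) = -11)
Add(Pow(Add(17, -106), 2), Function('N')(b)) = Add(Pow(Add(17, -106), 2), Pow(Add(-11, Mul(-26, Pow(-11, -1))), Rational(1, 2))) = Add(Pow(-89, 2), Pow(Add(-11, Mul(-26, Rational(-1, 11))), Rational(1, 2))) = Add(7921, Pow(Add(-11, Rational(26, 11)), Rational(1, 2))) = Add(7921, Pow(Rational(-95, 11), Rational(1, 2))) = Add(7921, Mul(Rational(1, 11), I, Pow(1045, Rational(1, 2))))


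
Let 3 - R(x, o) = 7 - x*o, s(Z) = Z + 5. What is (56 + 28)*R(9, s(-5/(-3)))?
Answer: 4704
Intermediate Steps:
s(Z) = 5 + Z
R(x, o) = -4 + o*x (R(x, o) = 3 - (7 - x*o) = 3 - (7 - o*x) = 3 + (-7 + o*x) = -4 + o*x)
(56 + 28)*R(9, s(-5/(-3))) = (56 + 28)*(-4 + (5 - 5/(-3))*9) = 84*(-4 + (5 - 5*(-⅓))*9) = 84*(-4 + (5 + 5/3)*9) = 84*(-4 + (20/3)*9) = 84*(-4 + 60) = 84*56 = 4704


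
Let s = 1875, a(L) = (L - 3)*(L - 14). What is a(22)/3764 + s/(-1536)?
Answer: -568669/481792 ≈ -1.1803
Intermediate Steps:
a(L) = (-14 + L)*(-3 + L) (a(L) = (-3 + L)*(-14 + L) = (-14 + L)*(-3 + L))
a(22)/3764 + s/(-1536) = (42 + 22**2 - 17*22)/3764 + 1875/(-1536) = (42 + 484 - 374)*(1/3764) + 1875*(-1/1536) = 152*(1/3764) - 625/512 = 38/941 - 625/512 = -568669/481792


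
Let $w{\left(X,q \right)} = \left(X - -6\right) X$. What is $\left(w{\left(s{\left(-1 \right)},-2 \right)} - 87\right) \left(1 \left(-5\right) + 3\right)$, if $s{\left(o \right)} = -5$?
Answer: $184$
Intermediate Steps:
$w{\left(X,q \right)} = X \left(6 + X\right)$ ($w{\left(X,q \right)} = \left(X + 6\right) X = \left(6 + X\right) X = X \left(6 + X\right)$)
$\left(w{\left(s{\left(-1 \right)},-2 \right)} - 87\right) \left(1 \left(-5\right) + 3\right) = \left(- 5 \left(6 - 5\right) - 87\right) \left(1 \left(-5\right) + 3\right) = \left(\left(-5\right) 1 - 87\right) \left(-5 + 3\right) = \left(-5 - 87\right) \left(-2\right) = \left(-92\right) \left(-2\right) = 184$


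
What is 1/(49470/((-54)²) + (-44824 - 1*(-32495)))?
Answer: -486/5983649 ≈ -8.1221e-5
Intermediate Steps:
1/(49470/((-54)²) + (-44824 - 1*(-32495))) = 1/(49470/2916 + (-44824 + 32495)) = 1/(49470*(1/2916) - 12329) = 1/(8245/486 - 12329) = 1/(-5983649/486) = -486/5983649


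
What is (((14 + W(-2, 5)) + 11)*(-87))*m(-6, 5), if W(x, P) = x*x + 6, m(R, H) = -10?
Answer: 30450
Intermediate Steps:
W(x, P) = 6 + x² (W(x, P) = x² + 6 = 6 + x²)
(((14 + W(-2, 5)) + 11)*(-87))*m(-6, 5) = (((14 + (6 + (-2)²)) + 11)*(-87))*(-10) = (((14 + (6 + 4)) + 11)*(-87))*(-10) = (((14 + 10) + 11)*(-87))*(-10) = ((24 + 11)*(-87))*(-10) = (35*(-87))*(-10) = -3045*(-10) = 30450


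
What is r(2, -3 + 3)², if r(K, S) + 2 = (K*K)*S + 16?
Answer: 196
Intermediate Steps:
r(K, S) = 14 + S*K² (r(K, S) = -2 + ((K*K)*S + 16) = -2 + (K²*S + 16) = -2 + (S*K² + 16) = -2 + (16 + S*K²) = 14 + S*K²)
r(2, -3 + 3)² = (14 + (-3 + 3)*2²)² = (14 + 0*4)² = (14 + 0)² = 14² = 196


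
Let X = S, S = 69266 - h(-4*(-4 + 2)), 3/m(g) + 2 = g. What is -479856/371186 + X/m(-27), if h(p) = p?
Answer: -124253639870/185593 ≈ -6.6950e+5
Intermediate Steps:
m(g) = 3/(-2 + g)
S = 69258 (S = 69266 - (-4)*(-4 + 2) = 69266 - (-4)*(-2) = 69266 - 1*8 = 69266 - 8 = 69258)
X = 69258
-479856/371186 + X/m(-27) = -479856/371186 + 69258/((3/(-2 - 27))) = -479856*1/371186 + 69258/((3/(-29))) = -239928/185593 + 69258/((3*(-1/29))) = -239928/185593 + 69258/(-3/29) = -239928/185593 + 69258*(-29/3) = -239928/185593 - 669494 = -124253639870/185593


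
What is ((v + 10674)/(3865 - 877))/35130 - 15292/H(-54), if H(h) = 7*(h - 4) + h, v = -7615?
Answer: 80258939581/2414274120 ≈ 33.244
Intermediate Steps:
H(h) = -28 + 8*h (H(h) = 7*(-4 + h) + h = (-28 + 7*h) + h = -28 + 8*h)
((v + 10674)/(3865 - 877))/35130 - 15292/H(-54) = ((-7615 + 10674)/(3865 - 877))/35130 - 15292/(-28 + 8*(-54)) = (3059/2988)*(1/35130) - 15292/(-28 - 432) = (3059*(1/2988))*(1/35130) - 15292/(-460) = (3059/2988)*(1/35130) - 15292*(-1/460) = 3059/104968440 + 3823/115 = 80258939581/2414274120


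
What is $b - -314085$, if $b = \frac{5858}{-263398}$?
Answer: $\frac{41364677486}{131699} \approx 3.1409 \cdot 10^{5}$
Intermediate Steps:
$b = - \frac{2929}{131699}$ ($b = 5858 \left(- \frac{1}{263398}\right) = - \frac{2929}{131699} \approx -0.02224$)
$b - -314085 = - \frac{2929}{131699} - -314085 = - \frac{2929}{131699} + 314085 = \frac{41364677486}{131699}$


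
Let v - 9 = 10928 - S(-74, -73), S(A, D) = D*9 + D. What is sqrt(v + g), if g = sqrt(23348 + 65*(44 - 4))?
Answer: sqrt(11667 + 2*sqrt(6487)) ≈ 108.76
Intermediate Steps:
S(A, D) = 10*D (S(A, D) = 9*D + D = 10*D)
g = 2*sqrt(6487) (g = sqrt(23348 + 65*40) = sqrt(23348 + 2600) = sqrt(25948) = 2*sqrt(6487) ≈ 161.08)
v = 11667 (v = 9 + (10928 - 10*(-73)) = 9 + (10928 - 1*(-730)) = 9 + (10928 + 730) = 9 + 11658 = 11667)
sqrt(v + g) = sqrt(11667 + 2*sqrt(6487))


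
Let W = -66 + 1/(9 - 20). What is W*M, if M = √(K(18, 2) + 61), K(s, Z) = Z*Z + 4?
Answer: -727*√69/11 ≈ -548.99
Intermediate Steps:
K(s, Z) = 4 + Z² (K(s, Z) = Z² + 4 = 4 + Z²)
M = √69 (M = √((4 + 2²) + 61) = √((4 + 4) + 61) = √(8 + 61) = √69 ≈ 8.3066)
W = -727/11 (W = -66 + 1/(-11) = -66 - 1/11 = -727/11 ≈ -66.091)
W*M = -727*√69/11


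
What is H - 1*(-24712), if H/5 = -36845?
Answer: -159513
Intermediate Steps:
H = -184225 (H = 5*(-36845) = -184225)
H - 1*(-24712) = -184225 - 1*(-24712) = -184225 + 24712 = -159513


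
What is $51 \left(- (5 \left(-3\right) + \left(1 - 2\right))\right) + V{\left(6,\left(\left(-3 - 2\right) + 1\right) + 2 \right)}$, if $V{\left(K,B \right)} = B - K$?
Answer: $808$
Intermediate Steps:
$51 \left(- (5 \left(-3\right) + \left(1 - 2\right))\right) + V{\left(6,\left(\left(-3 - 2\right) + 1\right) + 2 \right)} = 51 \left(- (5 \left(-3\right) + \left(1 - 2\right))\right) + \left(\left(\left(\left(-3 - 2\right) + 1\right) + 2\right) - 6\right) = 51 \left(- (-15 - 1)\right) + \left(\left(\left(-5 + 1\right) + 2\right) - 6\right) = 51 \left(\left(-1\right) \left(-16\right)\right) + \left(\left(-4 + 2\right) - 6\right) = 51 \cdot 16 - 8 = 816 - 8 = 808$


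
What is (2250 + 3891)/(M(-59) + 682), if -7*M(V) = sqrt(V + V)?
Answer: 102609969/11395597 + 42987*I*sqrt(118)/22791194 ≈ 9.0043 + 0.020489*I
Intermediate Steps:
M(V) = -sqrt(2)*sqrt(V)/7 (M(V) = -sqrt(V + V)/7 = -sqrt(2)*sqrt(V)/7)
(2250 + 3891)/(M(-59) + 682) = (2250 + 3891)/(-sqrt(2)*sqrt(-59)/7 + 682) = 6141/(-sqrt(2)*I*sqrt(59)/7 + 682) = 6141/(-I*sqrt(118)/7 + 682) = 6141/(682 - I*sqrt(118)/7)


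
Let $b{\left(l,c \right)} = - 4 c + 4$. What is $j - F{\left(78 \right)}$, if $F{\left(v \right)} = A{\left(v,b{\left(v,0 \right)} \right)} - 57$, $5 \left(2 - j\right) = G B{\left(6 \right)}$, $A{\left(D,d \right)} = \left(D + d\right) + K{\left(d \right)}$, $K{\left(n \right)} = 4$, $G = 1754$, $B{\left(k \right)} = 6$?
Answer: $- \frac{10659}{5} \approx -2131.8$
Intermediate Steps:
$b{\left(l,c \right)} = 4 - 4 c$
$A{\left(D,d \right)} = 4 + D + d$ ($A{\left(D,d \right)} = \left(D + d\right) + 4 = 4 + D + d$)
$j = - \frac{10514}{5}$ ($j = 2 - \frac{1754 \cdot 6}{5} = 2 - \frac{10524}{5} = - \frac{10514}{5} \approx -2102.8$)
$F{\left(v \right)} = -49 + v$ ($F{\left(v \right)} = \left(4 + v + \left(4 - 0\right)\right) - 57 = \left(4 + v + \left(4 + 0\right)\right) - 57 = \left(4 + v + 4\right) - 57 = \left(8 + v\right) - 57 = -49 + v$)
$j - F{\left(78 \right)} = - \frac{10514}{5} - \left(-49 + 78\right) = - \frac{10514}{5} - 29 = - \frac{10659}{5}$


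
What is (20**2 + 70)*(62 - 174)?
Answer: -52640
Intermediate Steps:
(20**2 + 70)*(62 - 174) = (400 + 70)*(-112) = 470*(-112) = -52640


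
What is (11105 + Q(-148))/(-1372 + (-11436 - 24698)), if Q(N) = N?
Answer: -10957/37506 ≈ -0.29214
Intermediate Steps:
(11105 + Q(-148))/(-1372 + (-11436 - 24698)) = (11105 - 148)/(-1372 + (-11436 - 24698)) = 10957/(-1372 - 36134) = 10957/(-37506) = 10957*(-1/37506) = -10957/37506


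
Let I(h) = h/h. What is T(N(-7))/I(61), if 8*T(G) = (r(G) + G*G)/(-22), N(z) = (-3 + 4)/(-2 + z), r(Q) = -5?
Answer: 101/3564 ≈ 0.028339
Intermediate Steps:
I(h) = 1
N(z) = 1/(-2 + z)
T(G) = 5/176 - G²/176 (T(G) = ((-5 + G*G)/(-22))/8 = ((-5 + G²)*(-1/22))/8 = (5/22 - G²/22)/8 = 5/176 - G²/176)
T(N(-7))/I(61) = (5/176 - 1/(176*(-2 - 7)²))/1 = (5/176 - (1/(-9))²/176)*1 = (5/176 - (-⅑)²/176)*1 = (5/176 - 1/176*1/81)*1 = (5/176 - 1/14256)*1 = (101/3564)*1 = 101/3564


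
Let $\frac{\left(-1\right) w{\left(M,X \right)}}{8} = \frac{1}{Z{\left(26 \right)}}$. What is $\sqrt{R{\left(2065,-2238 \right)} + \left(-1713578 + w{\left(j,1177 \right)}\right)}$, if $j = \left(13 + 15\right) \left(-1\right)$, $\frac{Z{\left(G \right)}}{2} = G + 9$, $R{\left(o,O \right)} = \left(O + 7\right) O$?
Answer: $\frac{2 \sqrt{1004316215}}{35} \approx 1810.9$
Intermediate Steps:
$R{\left(o,O \right)} = O \left(7 + O\right)$ ($R{\left(o,O \right)} = \left(7 + O\right) O = O \left(7 + O\right)$)
$Z{\left(G \right)} = 18 + 2 G$ ($Z{\left(G \right)} = 2 \left(G + 9\right) = 2 \left(9 + G\right) = 18 + 2 G$)
$j = -28$ ($j = 28 \left(-1\right) = -28$)
$w{\left(M,X \right)} = - \frac{4}{35}$ ($w{\left(M,X \right)} = - \frac{8}{18 + 2 \cdot 26} = - \frac{8}{18 + 52} = - \frac{8}{70} = \left(-8\right) \frac{1}{70} = - \frac{4}{35}$)
$\sqrt{R{\left(2065,-2238 \right)} + \left(-1713578 + w{\left(j,1177 \right)}\right)} = \sqrt{- 2238 \left(7 - 2238\right) - \frac{59975234}{35}} = \sqrt{\left(-2238\right) \left(-2231\right) - \frac{59975234}{35}} = \sqrt{4992978 - \frac{59975234}{35}} = \sqrt{\frac{114778996}{35}} = \frac{2 \sqrt{1004316215}}{35}$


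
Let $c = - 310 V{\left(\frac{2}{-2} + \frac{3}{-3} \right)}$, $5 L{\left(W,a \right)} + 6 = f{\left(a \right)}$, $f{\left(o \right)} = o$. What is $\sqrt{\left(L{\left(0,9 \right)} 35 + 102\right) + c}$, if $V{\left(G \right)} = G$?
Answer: $\sqrt{743} \approx 27.258$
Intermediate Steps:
$L{\left(W,a \right)} = - \frac{6}{5} + \frac{a}{5}$
$c = 620$ ($c = - 310 \left(\frac{2}{-2} + \frac{3}{-3}\right) = - 310 \left(2 \left(- \frac{1}{2}\right) + 3 \left(- \frac{1}{3}\right)\right) = - 310 \left(-1 - 1\right) = \left(-310\right) \left(-2\right) = 620$)
$\sqrt{\left(L{\left(0,9 \right)} 35 + 102\right) + c} = \sqrt{\left(\left(- \frac{6}{5} + \frac{1}{5} \cdot 9\right) 35 + 102\right) + 620} = \sqrt{\left(\left(- \frac{6}{5} + \frac{9}{5}\right) 35 + 102\right) + 620} = \sqrt{\left(\frac{3}{5} \cdot 35 + 102\right) + 620} = \sqrt{\left(21 + 102\right) + 620} = \sqrt{123 + 620} = \sqrt{743}$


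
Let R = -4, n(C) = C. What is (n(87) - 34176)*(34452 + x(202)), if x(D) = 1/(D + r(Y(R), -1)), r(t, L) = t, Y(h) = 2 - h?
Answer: -244282353513/208 ≈ -1.1744e+9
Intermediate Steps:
x(D) = 1/(6 + D) (x(D) = 1/(D + (2 - 1*(-4))) = 1/(D + (2 + 4)) = 1/(D + 6) = 1/(6 + D))
(n(87) - 34176)*(34452 + x(202)) = (87 - 34176)*(34452 + 1/(6 + 202)) = -34089*(34452 + 1/208) = -34089*7166017/208 = -244282353513/208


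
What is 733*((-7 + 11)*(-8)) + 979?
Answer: -22477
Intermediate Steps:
733*((-7 + 11)*(-8)) + 979 = 733*(4*(-8)) + 979 = 733*(-32) + 979 = -23456 + 979 = -22477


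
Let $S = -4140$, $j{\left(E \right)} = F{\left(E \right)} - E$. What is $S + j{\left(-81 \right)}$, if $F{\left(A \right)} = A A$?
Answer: $2502$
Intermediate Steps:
$F{\left(A \right)} = A^{2}$
$j{\left(E \right)} = E^{2} - E$
$S + j{\left(-81 \right)} = -4140 - 81 \left(-1 - 81\right) = -4140 - -6642 = -4140 + 6642 = 2502$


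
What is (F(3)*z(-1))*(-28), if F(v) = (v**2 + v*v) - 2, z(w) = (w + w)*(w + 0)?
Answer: -896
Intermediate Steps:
z(w) = 2*w**2 (z(w) = (2*w)*w = 2*w**2)
F(v) = -2 + 2*v**2 (F(v) = (v**2 + v**2) - 2 = 2*v**2 - 2 = -2 + 2*v**2)
(F(3)*z(-1))*(-28) = ((-2 + 2*3**2)*(2*(-1)**2))*(-28) = ((-2 + 2*9)*(2*1))*(-28) = ((-2 + 18)*2)*(-28) = (16*2)*(-28) = 32*(-28) = -896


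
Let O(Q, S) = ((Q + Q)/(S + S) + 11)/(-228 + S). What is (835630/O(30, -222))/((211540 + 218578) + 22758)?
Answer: -1159436625/15171346 ≈ -76.423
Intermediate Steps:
O(Q, S) = (11 + Q/S)/(-228 + S) (O(Q, S) = ((2*Q)/((2*S)) + 11)/(-228 + S) = ((2*Q)*(1/(2*S)) + 11)/(-228 + S) = (Q/S + 11)/(-228 + S) = (11 + Q/S)/(-228 + S))
(835630/O(30, -222))/((211540 + 218578) + 22758) = (835630/(((30 + 11*(-222))/((-222)*(-228 - 222)))))/((211540 + 218578) + 22758) = (835630/((-1/222*(30 - 2442)/(-450))))/(430118 + 22758) = (835630/((-1/222*(-1/450)*(-2412))))/452876 = (835630/(-67/2775))*(1/452876) = (835630*(-2775/67))*(1/452876) = -2318873250/67*1/452876 = -1159436625/15171346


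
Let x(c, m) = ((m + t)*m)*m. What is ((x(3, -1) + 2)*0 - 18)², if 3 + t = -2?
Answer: 324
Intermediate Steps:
t = -5 (t = -3 - 2 = -5)
x(c, m) = m²*(-5 + m) (x(c, m) = ((m - 5)*m)*m = ((-5 + m)*m)*m = (m*(-5 + m))*m = m²*(-5 + m))
((x(3, -1) + 2)*0 - 18)² = (((-1)²*(-5 - 1) + 2)*0 - 18)² = ((1*(-6) + 2)*0 - 18)² = ((-6 + 2)*0 - 18)² = (-4*0 - 18)² = (0 - 18)² = (-18)² = 324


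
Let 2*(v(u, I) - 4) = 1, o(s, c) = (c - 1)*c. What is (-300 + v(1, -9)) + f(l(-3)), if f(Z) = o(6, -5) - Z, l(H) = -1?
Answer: -529/2 ≈ -264.50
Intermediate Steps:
o(s, c) = c*(-1 + c) (o(s, c) = (-1 + c)*c = c*(-1 + c))
v(u, I) = 9/2 (v(u, I) = 4 + (½)*1 = 4 + ½ = 9/2)
f(Z) = 30 - Z (f(Z) = -5*(-1 - 5) - Z = -5*(-6) - Z = 30 - Z)
(-300 + v(1, -9)) + f(l(-3)) = (-300 + 9/2) + (30 - 1*(-1)) = -591/2 + (30 + 1) = -591/2 + 31 = -529/2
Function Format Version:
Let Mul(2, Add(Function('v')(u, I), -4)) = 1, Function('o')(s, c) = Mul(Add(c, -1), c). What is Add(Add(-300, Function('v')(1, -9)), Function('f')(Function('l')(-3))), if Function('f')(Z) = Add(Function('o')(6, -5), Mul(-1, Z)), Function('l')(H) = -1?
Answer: Rational(-529, 2) ≈ -264.50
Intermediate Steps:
Function('o')(s, c) = Mul(c, Add(-1, c)) (Function('o')(s, c) = Mul(Add(-1, c), c) = Mul(c, Add(-1, c)))
Function('v')(u, I) = Rational(9, 2) (Function('v')(u, I) = Add(4, Mul(Rational(1, 2), 1)) = Add(4, Rational(1, 2)) = Rational(9, 2))
Function('f')(Z) = Add(30, Mul(-1, Z)) (Function('f')(Z) = Add(Mul(-5, Add(-1, -5)), Mul(-1, Z)) = Add(Mul(-5, -6), Mul(-1, Z)) = Add(30, Mul(-1, Z)))
Add(Add(-300, Function('v')(1, -9)), Function('f')(Function('l')(-3))) = Add(Add(-300, Rational(9, 2)), Add(30, Mul(-1, -1))) = Add(Rational(-591, 2), Add(30, 1)) = Add(Rational(-591, 2), 31) = Rational(-529, 2)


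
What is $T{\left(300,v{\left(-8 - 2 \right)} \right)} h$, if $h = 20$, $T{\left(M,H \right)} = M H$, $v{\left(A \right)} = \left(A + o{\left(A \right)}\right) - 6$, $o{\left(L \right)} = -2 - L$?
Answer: $-48000$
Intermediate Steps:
$v{\left(A \right)} = -8$ ($v{\left(A \right)} = \left(A - \left(2 + A\right)\right) - 6 = -2 - 6 = -8$)
$T{\left(M,H \right)} = H M$
$T{\left(300,v{\left(-8 - 2 \right)} \right)} h = \left(-8\right) 300 \cdot 20 = \left(-2400\right) 20 = -48000$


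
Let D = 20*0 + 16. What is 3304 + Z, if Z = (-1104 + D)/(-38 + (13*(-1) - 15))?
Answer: 109576/33 ≈ 3320.5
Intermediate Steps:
D = 16 (D = 0 + 16 = 16)
Z = 544/33 (Z = (-1104 + 16)/(-38 + (13*(-1) - 15)) = -1088/(-38 + (-13 - 15)) = -1088/(-38 - 28) = -1088/(-66) = -1088*(-1/66) = 544/33 ≈ 16.485)
3304 + Z = 3304 + 544/33 = 109576/33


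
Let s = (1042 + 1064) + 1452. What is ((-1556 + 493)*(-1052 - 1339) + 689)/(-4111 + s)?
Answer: -2542322/553 ≈ -4597.3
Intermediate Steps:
s = 3558 (s = 2106 + 1452 = 3558)
((-1556 + 493)*(-1052 - 1339) + 689)/(-4111 + s) = ((-1556 + 493)*(-1052 - 1339) + 689)/(-4111 + 3558) = (-1063*(-2391) + 689)/(-553) = (2541633 + 689)*(-1/553) = 2542322*(-1/553) = -2542322/553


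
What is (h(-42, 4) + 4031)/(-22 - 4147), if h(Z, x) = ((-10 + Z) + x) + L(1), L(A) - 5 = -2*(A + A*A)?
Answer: -3984/4169 ≈ -0.95562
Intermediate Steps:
L(A) = 5 - 2*A - 2*A² (L(A) = 5 - 2*(A + A*A) = 5 - 2*(A + A²) = 5 + (-2*A - 2*A²) = 5 - 2*A - 2*A²)
h(Z, x) = -9 + Z + x (h(Z, x) = ((-10 + Z) + x) + (5 - 2*1 - 2*1²) = (-10 + Z + x) + (5 - 2 - 2*1) = (-10 + Z + x) + (5 - 2 - 2) = (-10 + Z + x) + 1 = -9 + Z + x)
(h(-42, 4) + 4031)/(-22 - 4147) = ((-9 - 42 + 4) + 4031)/(-22 - 4147) = (-47 + 4031)/(-4169) = 3984*(-1/4169) = -3984/4169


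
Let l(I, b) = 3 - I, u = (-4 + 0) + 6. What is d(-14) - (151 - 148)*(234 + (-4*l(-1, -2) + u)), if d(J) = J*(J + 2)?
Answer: -492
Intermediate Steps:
u = 2 (u = -4 + 6 = 2)
d(J) = J*(2 + J)
d(-14) - (151 - 148)*(234 + (-4*l(-1, -2) + u)) = -14*(2 - 14) - (151 - 148)*(234 + (-4*(3 - 1*(-1)) + 2)) = -14*(-12) - 3*(234 + (-4*(3 + 1) + 2)) = 168 - 3*(234 + (-4*4 + 2)) = 168 - 3*(234 + (-16 + 2)) = 168 - 3*(234 - 14) = 168 - 3*220 = 168 - 1*660 = 168 - 660 = -492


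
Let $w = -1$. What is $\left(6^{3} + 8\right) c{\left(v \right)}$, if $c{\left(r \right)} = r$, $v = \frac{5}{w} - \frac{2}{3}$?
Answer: $- \frac{3808}{3} \approx -1269.3$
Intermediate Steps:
$v = - \frac{17}{3}$ ($v = \frac{5}{-1} - \frac{2}{3} = 5 \left(-1\right) - \frac{2}{3} = -5 - \frac{2}{3} = - \frac{17}{3} \approx -5.6667$)
$\left(6^{3} + 8\right) c{\left(v \right)} = \left(6^{3} + 8\right) \left(- \frac{17}{3}\right) = \left(216 + 8\right) \left(- \frac{17}{3}\right) = 224 \left(- \frac{17}{3}\right) = - \frac{3808}{3}$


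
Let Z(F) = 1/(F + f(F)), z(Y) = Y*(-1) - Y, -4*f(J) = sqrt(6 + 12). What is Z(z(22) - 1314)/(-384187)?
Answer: 10864/5668027219661 - 6*sqrt(2)/5668027219661 ≈ 1.9152e-9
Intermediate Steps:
f(J) = -3*sqrt(2)/4 (f(J) = -sqrt(6 + 12)/4 = -3*sqrt(2)/4)
z(Y) = -2*Y (z(Y) = -Y - Y = -2*Y)
Z(F) = 1/(F - 3*sqrt(2)/4)
Z(z(22) - 1314)/(-384187) = (4/(-3*sqrt(2) + 4*(-2*22 - 1314)))/(-384187) = (4/(-3*sqrt(2) + 4*(-44 - 1314)))*(-1/384187) = (4/(-3*sqrt(2) + 4*(-1358)))*(-1/384187) = (4/(-3*sqrt(2) - 5432))*(-1/384187) = (4/(-5432 - 3*sqrt(2)))*(-1/384187) = -4/(384187*(-5432 - 3*sqrt(2)))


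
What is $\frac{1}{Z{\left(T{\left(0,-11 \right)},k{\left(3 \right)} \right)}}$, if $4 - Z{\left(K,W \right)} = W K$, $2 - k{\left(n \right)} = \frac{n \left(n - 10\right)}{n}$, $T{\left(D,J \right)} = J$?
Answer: $\frac{1}{103} \approx 0.0097087$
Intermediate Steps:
$k{\left(n \right)} = 12 - n$ ($k{\left(n \right)} = 2 - \frac{n \left(n - 10\right)}{n} = 2 - \frac{n \left(-10 + n\right)}{n} = 2 - \left(-10 + n\right) = 12 - n$)
$Z{\left(K,W \right)} = 4 - K W$ ($Z{\left(K,W \right)} = 4 - W K = 4 - K W$)
$\frac{1}{Z{\left(T{\left(0,-11 \right)},k{\left(3 \right)} \right)}} = \frac{1}{4 - - 11 \left(12 - 3\right)} = \frac{1}{4 - \left(-11\right) 9} = \frac{1}{4 + 99} = \frac{1}{103}$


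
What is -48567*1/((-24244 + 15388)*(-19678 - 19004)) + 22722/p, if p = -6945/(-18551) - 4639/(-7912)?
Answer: 54403568910772544245/2300211063058608 ≈ 23652.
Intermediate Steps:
p = 141006929/146775512 (p = -6945*(-1/18551) - 4639*(-1/7912) = 6945/18551 + 4639/7912 = 141006929/146775512 ≈ 0.96070)
-48567*1/((-24244 + 15388)*(-19678 - 19004)) + 22722/p = -48567*1/((-24244 + 15388)*(-19678 - 19004)) + 22722/(141006929/146775512) = -48567/((-38682*(-8856))) + 22722*(146775512/141006929) = -48567/342567792 + 476433311952/20143847 = -48567*1/342567792 + 476433311952/20143847 = -16189/114189264 + 476433311952/20143847 = 54403568910772544245/2300211063058608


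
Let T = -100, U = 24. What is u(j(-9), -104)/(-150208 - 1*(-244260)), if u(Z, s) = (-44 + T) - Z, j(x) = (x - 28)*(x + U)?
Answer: 411/94052 ≈ 0.0043699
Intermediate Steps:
j(x) = (-28 + x)*(24 + x) (j(x) = (x - 28)*(x + 24) = (-28 + x)*(24 + x))
u(Z, s) = -144 - Z (u(Z, s) = (-44 - 100) - Z = -144 - Z)
u(j(-9), -104)/(-150208 - 1*(-244260)) = (-144 - (-672 + (-9)**2 - 4*(-9)))/(-150208 - 1*(-244260)) = (-144 - (-672 + 81 + 36))/(-150208 + 244260) = (-144 - 1*(-555))/94052 = (-144 + 555)*(1/94052) = 411*(1/94052) = 411/94052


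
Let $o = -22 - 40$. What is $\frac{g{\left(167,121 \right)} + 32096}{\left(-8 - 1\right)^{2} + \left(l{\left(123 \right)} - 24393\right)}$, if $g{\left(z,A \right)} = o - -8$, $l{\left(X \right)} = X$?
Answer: $- \frac{32042}{24189} \approx -1.3247$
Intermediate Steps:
$o = -62$ ($o = -22 - 40 = -62$)
$g{\left(z,A \right)} = -54$ ($g{\left(z,A \right)} = -62 - -8 = -62 + 8 = -54$)
$\frac{g{\left(167,121 \right)} + 32096}{\left(-8 - 1\right)^{2} + \left(l{\left(123 \right)} - 24393\right)} = \frac{-54 + 32096}{\left(-8 - 1\right)^{2} + \left(123 - 24393\right)} = \frac{32042}{\left(-9\right)^{2} + \left(123 - 24393\right)} = \frac{32042}{81 - 24270} = \frac{32042}{-24189} = 32042 \left(- \frac{1}{24189}\right) = - \frac{32042}{24189}$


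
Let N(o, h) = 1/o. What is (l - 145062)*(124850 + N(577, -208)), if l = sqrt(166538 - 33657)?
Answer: -10450041778962/577 + 72038451*sqrt(132881)/577 ≈ -1.8065e+10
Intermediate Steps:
l = sqrt(132881) ≈ 364.53
(l - 145062)*(124850 + N(577, -208)) = (sqrt(132881) - 145062)*(124850 + 1/577) = (-145062 + sqrt(132881))*(124850 + 1/577) = (-145062 + sqrt(132881))*(72038451/577) = -10450041778962/577 + 72038451*sqrt(132881)/577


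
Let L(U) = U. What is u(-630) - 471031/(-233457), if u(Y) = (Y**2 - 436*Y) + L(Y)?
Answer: 156638445181/233457 ≈ 6.7095e+5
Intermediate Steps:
u(Y) = Y**2 - 435*Y (u(Y) = (Y**2 - 436*Y) + Y = Y**2 - 435*Y)
u(-630) - 471031/(-233457) = -630*(-435 - 630) - 471031/(-233457) = -630*(-1065) - 471031*(-1)/233457 = 670950 - 1*(-471031/233457) = 670950 + 471031/233457 = 156638445181/233457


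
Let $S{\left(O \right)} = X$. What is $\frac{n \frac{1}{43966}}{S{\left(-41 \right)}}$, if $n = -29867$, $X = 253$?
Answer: $- \frac{29867}{11123398} \approx -0.0026851$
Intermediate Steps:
$S{\left(O \right)} = 253$
$\frac{n \frac{1}{43966}}{S{\left(-41 \right)}} = \frac{\left(-29867\right) \frac{1}{43966}}{253} = \left(-29867\right) \frac{1}{43966} \cdot \frac{1}{253} = \left(- \frac{29867}{43966}\right) \frac{1}{253} = - \frac{29867}{11123398}$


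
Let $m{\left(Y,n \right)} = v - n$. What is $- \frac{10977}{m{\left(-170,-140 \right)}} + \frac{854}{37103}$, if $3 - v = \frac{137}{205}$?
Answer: $- \frac{27822468781}{360863778} \approx -77.1$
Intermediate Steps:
$v = \frac{478}{205}$ ($v = 3 - \frac{137}{205} = \frac{478}{205} \approx 2.3317$)
$m{\left(Y,n \right)} = \frac{478}{205} - n$
$- \frac{10977}{m{\left(-170,-140 \right)}} + \frac{854}{37103} = - \frac{10977}{\frac{478}{205} - -140} + \frac{854}{37103} = - \frac{10977}{\frac{478}{205} + 140} + 854 \cdot \frac{1}{37103} = - \frac{10977}{\frac{29178}{205}} + \frac{854}{37103} = \left(-10977\right) \frac{205}{29178} + \frac{854}{37103} = - \frac{750095}{9726} + \frac{854}{37103} = - \frac{27822468781}{360863778}$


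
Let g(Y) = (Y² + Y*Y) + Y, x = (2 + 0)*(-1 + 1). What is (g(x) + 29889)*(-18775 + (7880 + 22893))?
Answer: 358608222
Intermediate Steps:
x = 0 (x = 2*0 = 0)
g(Y) = Y + 2*Y² (g(Y) = (Y² + Y²) + Y = 2*Y² + Y = Y + 2*Y²)
(g(x) + 29889)*(-18775 + (7880 + 22893)) = (0*(1 + 2*0) + 29889)*(-18775 + (7880 + 22893)) = (0*(1 + 0) + 29889)*(-18775 + 30773) = (0*1 + 29889)*11998 = (0 + 29889)*11998 = 29889*11998 = 358608222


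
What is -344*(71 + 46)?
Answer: -40248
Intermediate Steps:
-344*(71 + 46) = -344*117 = -40248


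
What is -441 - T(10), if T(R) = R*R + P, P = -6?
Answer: -535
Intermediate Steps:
T(R) = -6 + R**2 (T(R) = R*R - 6 = R**2 - 6 = -6 + R**2)
-441 - T(10) = -441 - (-6 + 10**2) = -441 - (-6 + 100) = -441 - 1*94 = -441 - 94 = -535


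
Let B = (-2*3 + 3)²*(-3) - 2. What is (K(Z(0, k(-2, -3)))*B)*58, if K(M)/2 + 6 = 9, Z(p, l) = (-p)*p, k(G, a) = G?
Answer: -10092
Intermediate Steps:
Z(p, l) = -p²
K(M) = 6 (K(M) = -12 + 2*9 = -12 + 18 = 6)
B = -29 (B = (-6 + 3)²*(-3) - 2 = (-3)²*(-3) - 2 = 9*(-3) - 2 = -27 - 2 = -29)
(K(Z(0, k(-2, -3)))*B)*58 = (6*(-29))*58 = -174*58 = -10092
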